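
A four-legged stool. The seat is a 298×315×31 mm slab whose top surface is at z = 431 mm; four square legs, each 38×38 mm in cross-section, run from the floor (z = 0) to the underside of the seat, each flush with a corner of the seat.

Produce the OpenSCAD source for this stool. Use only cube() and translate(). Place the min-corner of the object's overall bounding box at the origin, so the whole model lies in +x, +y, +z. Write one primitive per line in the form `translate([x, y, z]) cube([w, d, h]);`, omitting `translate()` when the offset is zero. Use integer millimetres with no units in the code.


translate([0, 0, 400]) cube([298, 315, 31]);
cube([38, 38, 400]);
translate([260, 0, 0]) cube([38, 38, 400]);
translate([0, 277, 0]) cube([38, 38, 400]);
translate([260, 277, 0]) cube([38, 38, 400]);


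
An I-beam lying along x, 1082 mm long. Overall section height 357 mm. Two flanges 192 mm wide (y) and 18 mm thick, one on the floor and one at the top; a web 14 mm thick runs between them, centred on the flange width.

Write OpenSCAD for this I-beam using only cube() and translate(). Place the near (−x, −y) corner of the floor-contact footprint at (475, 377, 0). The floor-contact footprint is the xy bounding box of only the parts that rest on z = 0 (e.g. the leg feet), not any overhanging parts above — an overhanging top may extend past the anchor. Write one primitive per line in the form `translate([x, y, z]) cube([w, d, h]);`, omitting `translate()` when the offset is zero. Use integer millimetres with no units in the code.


translate([475, 377, 0]) cube([1082, 192, 18]);
translate([475, 466, 18]) cube([1082, 14, 321]);
translate([475, 377, 339]) cube([1082, 192, 18]);


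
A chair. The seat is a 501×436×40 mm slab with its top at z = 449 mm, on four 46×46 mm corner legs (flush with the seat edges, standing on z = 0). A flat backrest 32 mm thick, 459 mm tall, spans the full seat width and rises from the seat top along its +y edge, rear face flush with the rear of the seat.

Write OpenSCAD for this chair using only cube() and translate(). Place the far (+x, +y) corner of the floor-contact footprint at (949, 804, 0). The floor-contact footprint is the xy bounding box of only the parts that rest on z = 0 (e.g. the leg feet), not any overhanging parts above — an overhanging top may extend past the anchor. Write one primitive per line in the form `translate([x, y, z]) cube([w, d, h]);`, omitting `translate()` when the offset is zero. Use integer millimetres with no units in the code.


translate([448, 368, 409]) cube([501, 436, 40]);
translate([448, 368, 0]) cube([46, 46, 409]);
translate([903, 368, 0]) cube([46, 46, 409]);
translate([448, 758, 0]) cube([46, 46, 409]);
translate([903, 758, 0]) cube([46, 46, 409]);
translate([448, 772, 449]) cube([501, 32, 459]);


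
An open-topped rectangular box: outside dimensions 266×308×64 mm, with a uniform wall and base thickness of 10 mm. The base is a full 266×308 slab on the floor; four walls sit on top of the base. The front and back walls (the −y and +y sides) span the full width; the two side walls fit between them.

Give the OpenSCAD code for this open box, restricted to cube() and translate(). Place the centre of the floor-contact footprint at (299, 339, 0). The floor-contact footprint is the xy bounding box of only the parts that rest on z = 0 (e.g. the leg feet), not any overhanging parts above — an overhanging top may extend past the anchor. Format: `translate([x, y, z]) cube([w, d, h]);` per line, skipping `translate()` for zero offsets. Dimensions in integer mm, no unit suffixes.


translate([166, 185, 0]) cube([266, 308, 10]);
translate([166, 185, 10]) cube([266, 10, 54]);
translate([166, 483, 10]) cube([266, 10, 54]);
translate([166, 195, 10]) cube([10, 288, 54]);
translate([422, 195, 10]) cube([10, 288, 54]);


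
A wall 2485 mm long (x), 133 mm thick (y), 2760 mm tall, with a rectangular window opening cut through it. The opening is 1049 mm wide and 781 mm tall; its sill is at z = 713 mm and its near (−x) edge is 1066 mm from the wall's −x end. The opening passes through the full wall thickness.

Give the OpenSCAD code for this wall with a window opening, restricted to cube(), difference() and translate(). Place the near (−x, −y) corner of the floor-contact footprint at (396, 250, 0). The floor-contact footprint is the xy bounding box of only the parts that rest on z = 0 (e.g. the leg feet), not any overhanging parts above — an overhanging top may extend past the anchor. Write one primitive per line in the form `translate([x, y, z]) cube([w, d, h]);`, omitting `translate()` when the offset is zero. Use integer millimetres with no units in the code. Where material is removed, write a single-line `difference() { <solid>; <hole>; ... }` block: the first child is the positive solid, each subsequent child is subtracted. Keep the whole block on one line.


difference() { translate([396, 250, 0]) cube([2485, 133, 2760]); translate([1462, 250, 713]) cube([1049, 133, 781]); }


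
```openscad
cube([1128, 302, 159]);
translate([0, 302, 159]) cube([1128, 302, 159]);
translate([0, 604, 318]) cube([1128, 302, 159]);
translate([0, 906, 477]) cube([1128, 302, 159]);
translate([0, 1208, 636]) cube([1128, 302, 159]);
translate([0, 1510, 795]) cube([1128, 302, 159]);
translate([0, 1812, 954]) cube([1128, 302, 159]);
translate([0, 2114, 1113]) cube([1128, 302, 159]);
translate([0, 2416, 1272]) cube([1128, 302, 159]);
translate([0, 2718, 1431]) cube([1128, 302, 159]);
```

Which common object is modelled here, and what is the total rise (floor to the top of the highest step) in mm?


A staircase. The total rise is 1590 mm.

10 identical blocks, each offset up and back from the previous — a staircase. Each step is 159 mm tall and there are 10 of them, so the total rise is 10 × 159 = 1590 mm.


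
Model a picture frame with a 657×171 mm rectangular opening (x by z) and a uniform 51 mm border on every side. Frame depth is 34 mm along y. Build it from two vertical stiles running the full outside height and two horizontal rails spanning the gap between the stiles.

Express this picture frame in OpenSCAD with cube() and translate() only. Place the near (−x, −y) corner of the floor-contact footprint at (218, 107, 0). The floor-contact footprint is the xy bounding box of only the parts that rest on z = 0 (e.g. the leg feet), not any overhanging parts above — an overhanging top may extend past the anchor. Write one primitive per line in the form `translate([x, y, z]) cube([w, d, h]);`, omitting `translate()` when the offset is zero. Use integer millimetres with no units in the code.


translate([218, 107, 0]) cube([51, 34, 273]);
translate([926, 107, 0]) cube([51, 34, 273]);
translate([269, 107, 0]) cube([657, 34, 51]);
translate([269, 107, 222]) cube([657, 34, 51]);


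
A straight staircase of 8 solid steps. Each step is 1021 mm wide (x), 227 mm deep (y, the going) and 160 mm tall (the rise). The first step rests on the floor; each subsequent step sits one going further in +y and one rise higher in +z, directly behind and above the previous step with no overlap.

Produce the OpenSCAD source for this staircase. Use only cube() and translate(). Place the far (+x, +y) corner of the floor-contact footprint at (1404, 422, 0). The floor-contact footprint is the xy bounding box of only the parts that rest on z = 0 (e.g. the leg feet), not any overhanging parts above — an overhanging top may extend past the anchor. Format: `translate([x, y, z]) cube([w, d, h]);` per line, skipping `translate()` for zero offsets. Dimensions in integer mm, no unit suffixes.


translate([383, 195, 0]) cube([1021, 227, 160]);
translate([383, 422, 160]) cube([1021, 227, 160]);
translate([383, 649, 320]) cube([1021, 227, 160]);
translate([383, 876, 480]) cube([1021, 227, 160]);
translate([383, 1103, 640]) cube([1021, 227, 160]);
translate([383, 1330, 800]) cube([1021, 227, 160]);
translate([383, 1557, 960]) cube([1021, 227, 160]);
translate([383, 1784, 1120]) cube([1021, 227, 160]);


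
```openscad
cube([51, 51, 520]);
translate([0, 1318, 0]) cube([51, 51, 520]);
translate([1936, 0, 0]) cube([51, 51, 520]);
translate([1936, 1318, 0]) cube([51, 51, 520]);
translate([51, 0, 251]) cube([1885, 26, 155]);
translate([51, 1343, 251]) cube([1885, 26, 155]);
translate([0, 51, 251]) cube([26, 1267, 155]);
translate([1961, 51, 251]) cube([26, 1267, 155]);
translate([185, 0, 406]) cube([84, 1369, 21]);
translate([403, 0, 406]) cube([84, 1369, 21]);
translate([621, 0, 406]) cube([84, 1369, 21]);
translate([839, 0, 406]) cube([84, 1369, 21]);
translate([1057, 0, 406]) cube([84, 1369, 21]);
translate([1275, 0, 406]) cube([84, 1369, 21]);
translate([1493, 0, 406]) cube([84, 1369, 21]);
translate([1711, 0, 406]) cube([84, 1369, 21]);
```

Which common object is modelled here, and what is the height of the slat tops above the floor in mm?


A bed frame. The slat-top height is 427 mm.

Four posts, four rails, and a row of slats — a bed frame. Slats sit on the rails at z = 251 + 155 = 406; with slat thickness 21, the top is 427 mm.


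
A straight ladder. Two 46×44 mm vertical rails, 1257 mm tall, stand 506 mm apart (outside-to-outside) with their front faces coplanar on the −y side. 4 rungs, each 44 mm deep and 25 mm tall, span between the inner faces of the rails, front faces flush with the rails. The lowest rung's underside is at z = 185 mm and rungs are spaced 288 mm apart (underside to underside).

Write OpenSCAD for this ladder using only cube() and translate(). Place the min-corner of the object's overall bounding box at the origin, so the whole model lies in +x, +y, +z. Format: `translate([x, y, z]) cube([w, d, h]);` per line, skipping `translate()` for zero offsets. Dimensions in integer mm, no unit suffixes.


cube([46, 44, 1257]);
translate([460, 0, 0]) cube([46, 44, 1257]);
translate([46, 0, 185]) cube([414, 44, 25]);
translate([46, 0, 473]) cube([414, 44, 25]);
translate([46, 0, 761]) cube([414, 44, 25]);
translate([46, 0, 1049]) cube([414, 44, 25]);


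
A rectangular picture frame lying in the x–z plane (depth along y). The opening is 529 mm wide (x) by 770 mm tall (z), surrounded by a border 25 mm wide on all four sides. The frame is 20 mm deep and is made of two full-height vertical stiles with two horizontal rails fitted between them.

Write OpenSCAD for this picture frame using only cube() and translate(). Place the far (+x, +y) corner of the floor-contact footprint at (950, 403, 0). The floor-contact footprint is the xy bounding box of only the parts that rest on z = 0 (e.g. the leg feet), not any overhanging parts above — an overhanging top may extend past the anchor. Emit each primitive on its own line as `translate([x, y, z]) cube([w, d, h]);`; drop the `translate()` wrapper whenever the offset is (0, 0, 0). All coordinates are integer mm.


translate([371, 383, 0]) cube([25, 20, 820]);
translate([925, 383, 0]) cube([25, 20, 820]);
translate([396, 383, 0]) cube([529, 20, 25]);
translate([396, 383, 795]) cube([529, 20, 25]);


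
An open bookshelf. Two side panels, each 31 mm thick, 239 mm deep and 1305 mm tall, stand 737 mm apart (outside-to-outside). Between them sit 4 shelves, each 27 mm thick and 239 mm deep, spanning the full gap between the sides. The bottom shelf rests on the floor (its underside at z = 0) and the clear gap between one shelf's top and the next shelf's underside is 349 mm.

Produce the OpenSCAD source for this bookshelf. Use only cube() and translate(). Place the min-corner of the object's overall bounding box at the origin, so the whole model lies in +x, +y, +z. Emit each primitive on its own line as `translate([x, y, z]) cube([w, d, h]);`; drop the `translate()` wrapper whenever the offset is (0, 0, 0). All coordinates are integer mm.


cube([31, 239, 1305]);
translate([706, 0, 0]) cube([31, 239, 1305]);
translate([31, 0, 0]) cube([675, 239, 27]);
translate([31, 0, 376]) cube([675, 239, 27]);
translate([31, 0, 752]) cube([675, 239, 27]);
translate([31, 0, 1128]) cube([675, 239, 27]);


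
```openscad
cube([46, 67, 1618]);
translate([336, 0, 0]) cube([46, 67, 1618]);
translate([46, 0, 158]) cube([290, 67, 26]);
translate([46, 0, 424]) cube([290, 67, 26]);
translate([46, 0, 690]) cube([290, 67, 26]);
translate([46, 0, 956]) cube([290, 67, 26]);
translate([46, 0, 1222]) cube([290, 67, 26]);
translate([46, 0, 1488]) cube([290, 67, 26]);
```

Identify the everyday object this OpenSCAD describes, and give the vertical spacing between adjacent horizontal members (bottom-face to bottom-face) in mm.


A ladder. The rung spacing is 266 mm.

Two tall 46×67 posts with 6 short bars between them — a ladder. Adjacent rungs sit at z = 158 and z = 424, so the spacing is 424 − 158 = 266 mm.


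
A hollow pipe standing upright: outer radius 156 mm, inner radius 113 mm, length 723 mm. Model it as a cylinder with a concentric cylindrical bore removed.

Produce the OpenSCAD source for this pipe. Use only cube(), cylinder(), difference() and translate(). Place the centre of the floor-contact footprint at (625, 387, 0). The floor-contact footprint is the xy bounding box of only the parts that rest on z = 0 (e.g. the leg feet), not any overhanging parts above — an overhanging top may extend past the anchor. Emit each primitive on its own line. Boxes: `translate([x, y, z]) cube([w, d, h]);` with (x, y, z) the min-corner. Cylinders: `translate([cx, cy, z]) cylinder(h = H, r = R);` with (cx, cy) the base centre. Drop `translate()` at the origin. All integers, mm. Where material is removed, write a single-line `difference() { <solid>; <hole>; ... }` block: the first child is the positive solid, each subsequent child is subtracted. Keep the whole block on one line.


difference() { translate([625, 387, 0]) cylinder(h = 723, r = 156); translate([625, 387, 0]) cylinder(h = 723, r = 113); }


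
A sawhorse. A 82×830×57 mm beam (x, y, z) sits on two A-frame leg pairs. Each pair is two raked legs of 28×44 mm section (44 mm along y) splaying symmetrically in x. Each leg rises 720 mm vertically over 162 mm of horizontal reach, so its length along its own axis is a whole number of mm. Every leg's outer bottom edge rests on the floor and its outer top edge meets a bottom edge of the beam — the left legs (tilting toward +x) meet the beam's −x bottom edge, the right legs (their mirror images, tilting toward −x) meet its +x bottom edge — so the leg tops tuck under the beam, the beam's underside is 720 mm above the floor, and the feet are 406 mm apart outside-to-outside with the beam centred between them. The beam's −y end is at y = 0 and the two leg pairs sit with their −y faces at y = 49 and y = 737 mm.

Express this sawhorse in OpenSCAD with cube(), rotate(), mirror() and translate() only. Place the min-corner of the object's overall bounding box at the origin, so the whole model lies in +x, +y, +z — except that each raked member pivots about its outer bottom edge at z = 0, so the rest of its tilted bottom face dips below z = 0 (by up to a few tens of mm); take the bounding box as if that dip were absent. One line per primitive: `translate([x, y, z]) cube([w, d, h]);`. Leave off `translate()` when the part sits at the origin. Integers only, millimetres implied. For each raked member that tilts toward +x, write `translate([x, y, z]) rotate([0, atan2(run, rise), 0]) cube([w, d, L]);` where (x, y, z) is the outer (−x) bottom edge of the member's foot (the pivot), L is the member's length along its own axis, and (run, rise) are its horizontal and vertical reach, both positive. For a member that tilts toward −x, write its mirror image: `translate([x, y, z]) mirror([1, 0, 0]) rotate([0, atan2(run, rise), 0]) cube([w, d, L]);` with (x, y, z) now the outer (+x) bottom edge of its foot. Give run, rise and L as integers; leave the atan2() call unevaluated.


translate([162, 0, 720]) cube([82, 830, 57]);
translate([0, 49, 0]) rotate([0, atan2(162, 720), 0]) cube([28, 44, 738]);
translate([406, 49, 0]) mirror([1, 0, 0]) rotate([0, atan2(162, 720), 0]) cube([28, 44, 738]);
translate([0, 737, 0]) rotate([0, atan2(162, 720), 0]) cube([28, 44, 738]);
translate([406, 737, 0]) mirror([1, 0, 0]) rotate([0, atan2(162, 720), 0]) cube([28, 44, 738]);


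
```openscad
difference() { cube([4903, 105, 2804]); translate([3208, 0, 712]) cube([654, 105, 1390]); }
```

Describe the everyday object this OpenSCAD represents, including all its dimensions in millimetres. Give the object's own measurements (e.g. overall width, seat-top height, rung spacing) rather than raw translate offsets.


A wall 4903 mm long (x), 105 mm thick (y), 2804 mm tall, with a rectangular window opening cut through it. The opening is 654 mm wide and 1390 mm tall; its sill is at z = 712 mm and its near (−x) edge is 3208 mm from the wall's −x end. The opening passes through the full wall thickness.


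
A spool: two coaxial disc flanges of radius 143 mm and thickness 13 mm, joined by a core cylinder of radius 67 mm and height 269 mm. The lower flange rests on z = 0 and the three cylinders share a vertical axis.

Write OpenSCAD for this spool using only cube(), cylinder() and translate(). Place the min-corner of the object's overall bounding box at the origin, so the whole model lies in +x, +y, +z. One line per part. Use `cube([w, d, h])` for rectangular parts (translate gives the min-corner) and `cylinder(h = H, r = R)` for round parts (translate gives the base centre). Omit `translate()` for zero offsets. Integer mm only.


translate([143, 143, 0]) cylinder(h = 13, r = 143);
translate([143, 143, 13]) cylinder(h = 269, r = 67);
translate([143, 143, 282]) cylinder(h = 13, r = 143);


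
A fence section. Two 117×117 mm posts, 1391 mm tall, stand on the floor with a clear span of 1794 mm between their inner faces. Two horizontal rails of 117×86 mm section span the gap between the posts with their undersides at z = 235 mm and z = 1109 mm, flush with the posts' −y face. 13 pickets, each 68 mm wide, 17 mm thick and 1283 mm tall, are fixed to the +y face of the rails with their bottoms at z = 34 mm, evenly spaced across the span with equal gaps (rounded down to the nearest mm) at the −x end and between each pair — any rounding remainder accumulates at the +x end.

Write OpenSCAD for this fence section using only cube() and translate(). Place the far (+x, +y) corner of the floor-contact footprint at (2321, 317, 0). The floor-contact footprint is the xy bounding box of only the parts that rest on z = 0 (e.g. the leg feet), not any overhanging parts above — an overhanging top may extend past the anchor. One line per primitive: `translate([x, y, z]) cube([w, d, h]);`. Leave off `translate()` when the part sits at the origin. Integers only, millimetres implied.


translate([293, 200, 0]) cube([117, 117, 1391]);
translate([2204, 200, 0]) cube([117, 117, 1391]);
translate([410, 200, 235]) cube([1794, 117, 86]);
translate([410, 200, 1109]) cube([1794, 117, 86]);
translate([475, 317, 34]) cube([68, 17, 1283]);
translate([608, 317, 34]) cube([68, 17, 1283]);
translate([741, 317, 34]) cube([68, 17, 1283]);
translate([874, 317, 34]) cube([68, 17, 1283]);
translate([1007, 317, 34]) cube([68, 17, 1283]);
translate([1140, 317, 34]) cube([68, 17, 1283]);
translate([1273, 317, 34]) cube([68, 17, 1283]);
translate([1406, 317, 34]) cube([68, 17, 1283]);
translate([1539, 317, 34]) cube([68, 17, 1283]);
translate([1672, 317, 34]) cube([68, 17, 1283]);
translate([1805, 317, 34]) cube([68, 17, 1283]);
translate([1938, 317, 34]) cube([68, 17, 1283]);
translate([2071, 317, 34]) cube([68, 17, 1283]);


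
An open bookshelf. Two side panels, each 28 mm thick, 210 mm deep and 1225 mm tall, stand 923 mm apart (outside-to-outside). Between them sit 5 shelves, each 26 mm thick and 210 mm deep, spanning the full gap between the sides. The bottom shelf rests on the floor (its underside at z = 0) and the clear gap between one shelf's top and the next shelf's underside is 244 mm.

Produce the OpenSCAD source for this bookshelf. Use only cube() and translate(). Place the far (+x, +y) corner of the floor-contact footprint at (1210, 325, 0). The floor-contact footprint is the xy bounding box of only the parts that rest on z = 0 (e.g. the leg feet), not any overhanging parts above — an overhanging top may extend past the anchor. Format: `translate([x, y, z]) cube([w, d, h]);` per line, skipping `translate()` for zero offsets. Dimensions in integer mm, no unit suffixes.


translate([287, 115, 0]) cube([28, 210, 1225]);
translate([1182, 115, 0]) cube([28, 210, 1225]);
translate([315, 115, 0]) cube([867, 210, 26]);
translate([315, 115, 270]) cube([867, 210, 26]);
translate([315, 115, 540]) cube([867, 210, 26]);
translate([315, 115, 810]) cube([867, 210, 26]);
translate([315, 115, 1080]) cube([867, 210, 26]);


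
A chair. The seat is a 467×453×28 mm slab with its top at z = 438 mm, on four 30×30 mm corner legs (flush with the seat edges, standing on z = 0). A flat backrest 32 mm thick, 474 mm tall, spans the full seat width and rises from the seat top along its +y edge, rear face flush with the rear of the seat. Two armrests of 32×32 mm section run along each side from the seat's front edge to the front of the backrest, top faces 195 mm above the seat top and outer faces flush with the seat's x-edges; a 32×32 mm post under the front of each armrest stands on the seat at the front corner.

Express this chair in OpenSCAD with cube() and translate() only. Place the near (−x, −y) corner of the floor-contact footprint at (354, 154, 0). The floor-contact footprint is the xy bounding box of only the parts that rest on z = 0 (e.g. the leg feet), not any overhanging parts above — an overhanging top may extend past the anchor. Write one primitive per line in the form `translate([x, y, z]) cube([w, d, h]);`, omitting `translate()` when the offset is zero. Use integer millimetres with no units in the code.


// leg_h = 438 - 28 = 410
// arm post h = 195 - 32 = 163
translate([354, 154, 410]) cube([467, 453, 28]);
translate([354, 154, 0]) cube([30, 30, 410]);
translate([791, 154, 0]) cube([30, 30, 410]);
translate([354, 577, 0]) cube([30, 30, 410]);
translate([791, 577, 0]) cube([30, 30, 410]);
translate([354, 575, 438]) cube([467, 32, 474]);
translate([354, 154, 601]) cube([32, 421, 32]);
translate([789, 154, 601]) cube([32, 421, 32]);
translate([354, 154, 438]) cube([32, 32, 163]);
translate([789, 154, 438]) cube([32, 32, 163]);


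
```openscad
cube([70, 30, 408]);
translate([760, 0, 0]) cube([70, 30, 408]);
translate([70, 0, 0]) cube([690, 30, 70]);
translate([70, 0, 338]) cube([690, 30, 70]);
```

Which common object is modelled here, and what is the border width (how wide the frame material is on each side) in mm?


A picture frame. The border width is 70 mm.

Four thin pieces enclosing a rectangular opening — a picture frame. The two full-height stiles are 408 mm tall; the top rail sits at z = 338 and is 70 mm tall, so the border above the opening is 408 − 338 = 70 mm, matching the stile x-width.


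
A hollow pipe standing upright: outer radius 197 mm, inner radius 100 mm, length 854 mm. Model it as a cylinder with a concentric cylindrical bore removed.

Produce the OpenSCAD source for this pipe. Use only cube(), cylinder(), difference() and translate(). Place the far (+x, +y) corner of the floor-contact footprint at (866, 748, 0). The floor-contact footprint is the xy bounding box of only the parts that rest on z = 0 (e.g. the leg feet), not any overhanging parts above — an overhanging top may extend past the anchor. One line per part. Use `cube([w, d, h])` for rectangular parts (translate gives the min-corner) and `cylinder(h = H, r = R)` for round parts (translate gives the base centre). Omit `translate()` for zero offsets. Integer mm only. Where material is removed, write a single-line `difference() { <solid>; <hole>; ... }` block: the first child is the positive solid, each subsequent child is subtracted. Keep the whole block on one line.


difference() { translate([669, 551, 0]) cylinder(h = 854, r = 197); translate([669, 551, 0]) cylinder(h = 854, r = 100); }


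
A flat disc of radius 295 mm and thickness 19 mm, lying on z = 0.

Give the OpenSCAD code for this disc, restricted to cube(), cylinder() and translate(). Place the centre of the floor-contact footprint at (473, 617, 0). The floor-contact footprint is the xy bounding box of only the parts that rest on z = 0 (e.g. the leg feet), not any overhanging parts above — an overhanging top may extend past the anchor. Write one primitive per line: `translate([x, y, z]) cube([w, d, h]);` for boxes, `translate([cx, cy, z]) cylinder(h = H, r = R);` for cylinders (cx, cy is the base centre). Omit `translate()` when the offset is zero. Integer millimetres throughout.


translate([473, 617, 0]) cylinder(h = 19, r = 295);


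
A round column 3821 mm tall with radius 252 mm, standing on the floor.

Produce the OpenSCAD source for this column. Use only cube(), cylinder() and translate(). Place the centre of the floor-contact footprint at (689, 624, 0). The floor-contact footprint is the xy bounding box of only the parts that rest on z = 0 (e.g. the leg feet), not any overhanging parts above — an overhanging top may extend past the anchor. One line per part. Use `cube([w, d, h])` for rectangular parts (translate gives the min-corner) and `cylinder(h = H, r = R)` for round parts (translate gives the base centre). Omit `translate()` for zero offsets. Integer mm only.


translate([689, 624, 0]) cylinder(h = 3821, r = 252);


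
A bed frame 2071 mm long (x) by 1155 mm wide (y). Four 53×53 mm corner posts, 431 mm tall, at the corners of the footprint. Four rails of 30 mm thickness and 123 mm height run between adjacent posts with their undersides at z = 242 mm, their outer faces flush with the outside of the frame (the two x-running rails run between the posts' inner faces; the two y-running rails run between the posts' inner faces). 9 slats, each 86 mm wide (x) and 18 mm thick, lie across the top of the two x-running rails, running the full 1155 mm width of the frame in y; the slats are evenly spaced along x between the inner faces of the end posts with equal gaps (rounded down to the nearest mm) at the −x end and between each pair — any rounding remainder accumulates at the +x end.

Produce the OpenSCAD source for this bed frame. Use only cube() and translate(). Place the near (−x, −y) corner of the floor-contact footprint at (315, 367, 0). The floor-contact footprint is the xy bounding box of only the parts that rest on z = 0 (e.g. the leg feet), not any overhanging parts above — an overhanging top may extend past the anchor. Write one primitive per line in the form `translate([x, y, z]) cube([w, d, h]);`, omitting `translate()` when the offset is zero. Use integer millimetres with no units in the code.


translate([315, 367, 0]) cube([53, 53, 431]);
translate([315, 1469, 0]) cube([53, 53, 431]);
translate([2333, 367, 0]) cube([53, 53, 431]);
translate([2333, 1469, 0]) cube([53, 53, 431]);
translate([368, 367, 242]) cube([1965, 30, 123]);
translate([368, 1492, 242]) cube([1965, 30, 123]);
translate([315, 420, 242]) cube([30, 1049, 123]);
translate([2356, 420, 242]) cube([30, 1049, 123]);
translate([487, 367, 365]) cube([86, 1155, 18]);
translate([692, 367, 365]) cube([86, 1155, 18]);
translate([897, 367, 365]) cube([86, 1155, 18]);
translate([1102, 367, 365]) cube([86, 1155, 18]);
translate([1307, 367, 365]) cube([86, 1155, 18]);
translate([1512, 367, 365]) cube([86, 1155, 18]);
translate([1717, 367, 365]) cube([86, 1155, 18]);
translate([1922, 367, 365]) cube([86, 1155, 18]);
translate([2127, 367, 365]) cube([86, 1155, 18]);


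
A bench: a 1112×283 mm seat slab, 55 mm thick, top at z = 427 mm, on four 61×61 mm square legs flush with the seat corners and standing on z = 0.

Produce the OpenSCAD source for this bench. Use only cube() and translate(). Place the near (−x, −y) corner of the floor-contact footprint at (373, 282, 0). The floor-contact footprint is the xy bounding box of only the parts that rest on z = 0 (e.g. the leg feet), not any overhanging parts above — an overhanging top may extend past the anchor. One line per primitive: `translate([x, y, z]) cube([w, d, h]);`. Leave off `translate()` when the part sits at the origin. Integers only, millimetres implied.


translate([373, 282, 372]) cube([1112, 283, 55]);
translate([373, 282, 0]) cube([61, 61, 372]);
translate([373, 504, 0]) cube([61, 61, 372]);
translate([1424, 282, 0]) cube([61, 61, 372]);
translate([1424, 504, 0]) cube([61, 61, 372]);


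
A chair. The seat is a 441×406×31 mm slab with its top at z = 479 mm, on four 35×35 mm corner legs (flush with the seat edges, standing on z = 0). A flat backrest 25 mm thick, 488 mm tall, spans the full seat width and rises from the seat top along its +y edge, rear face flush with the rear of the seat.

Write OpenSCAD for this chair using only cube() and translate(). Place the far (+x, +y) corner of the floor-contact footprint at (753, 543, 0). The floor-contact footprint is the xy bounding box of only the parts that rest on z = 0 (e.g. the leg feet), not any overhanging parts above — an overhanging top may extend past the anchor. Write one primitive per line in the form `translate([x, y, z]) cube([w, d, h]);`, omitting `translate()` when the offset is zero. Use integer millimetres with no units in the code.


translate([312, 137, 448]) cube([441, 406, 31]);
translate([312, 137, 0]) cube([35, 35, 448]);
translate([718, 137, 0]) cube([35, 35, 448]);
translate([312, 508, 0]) cube([35, 35, 448]);
translate([718, 508, 0]) cube([35, 35, 448]);
translate([312, 518, 479]) cube([441, 25, 488]);


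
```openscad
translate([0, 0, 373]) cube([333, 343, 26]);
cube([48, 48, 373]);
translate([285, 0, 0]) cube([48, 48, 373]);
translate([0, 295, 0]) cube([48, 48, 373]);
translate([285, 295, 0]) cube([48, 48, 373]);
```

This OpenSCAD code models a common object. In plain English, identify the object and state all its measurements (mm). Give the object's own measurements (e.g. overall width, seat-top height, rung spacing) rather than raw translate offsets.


A simple wooden stool: a rectangular seat 333 mm (x) by 343 mm (y), 26 mm thick, top face at z = 399 mm, on four square legs, each 48×48 mm in cross-section. The legs rest on z = 0, each flush with a corner of the seat.


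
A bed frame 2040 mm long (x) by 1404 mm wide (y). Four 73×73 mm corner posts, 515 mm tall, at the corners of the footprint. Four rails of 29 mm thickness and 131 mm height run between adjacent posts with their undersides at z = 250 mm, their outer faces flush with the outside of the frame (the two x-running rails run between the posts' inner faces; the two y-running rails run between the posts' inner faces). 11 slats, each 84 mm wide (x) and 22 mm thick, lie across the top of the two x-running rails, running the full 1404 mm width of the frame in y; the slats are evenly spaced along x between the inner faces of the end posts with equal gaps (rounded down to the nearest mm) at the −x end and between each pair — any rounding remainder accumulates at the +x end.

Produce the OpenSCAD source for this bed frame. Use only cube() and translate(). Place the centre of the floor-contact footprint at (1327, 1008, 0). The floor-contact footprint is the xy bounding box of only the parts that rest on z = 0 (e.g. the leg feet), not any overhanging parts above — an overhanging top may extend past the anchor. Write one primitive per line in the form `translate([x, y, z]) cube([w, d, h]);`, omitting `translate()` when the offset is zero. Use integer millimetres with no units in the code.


translate([307, 306, 0]) cube([73, 73, 515]);
translate([307, 1637, 0]) cube([73, 73, 515]);
translate([2274, 306, 0]) cube([73, 73, 515]);
translate([2274, 1637, 0]) cube([73, 73, 515]);
translate([380, 306, 250]) cube([1894, 29, 131]);
translate([380, 1681, 250]) cube([1894, 29, 131]);
translate([307, 379, 250]) cube([29, 1258, 131]);
translate([2318, 379, 250]) cube([29, 1258, 131]);
translate([460, 306, 381]) cube([84, 1404, 22]);
translate([624, 306, 381]) cube([84, 1404, 22]);
translate([788, 306, 381]) cube([84, 1404, 22]);
translate([952, 306, 381]) cube([84, 1404, 22]);
translate([1116, 306, 381]) cube([84, 1404, 22]);
translate([1280, 306, 381]) cube([84, 1404, 22]);
translate([1444, 306, 381]) cube([84, 1404, 22]);
translate([1608, 306, 381]) cube([84, 1404, 22]);
translate([1772, 306, 381]) cube([84, 1404, 22]);
translate([1936, 306, 381]) cube([84, 1404, 22]);
translate([2100, 306, 381]) cube([84, 1404, 22]);


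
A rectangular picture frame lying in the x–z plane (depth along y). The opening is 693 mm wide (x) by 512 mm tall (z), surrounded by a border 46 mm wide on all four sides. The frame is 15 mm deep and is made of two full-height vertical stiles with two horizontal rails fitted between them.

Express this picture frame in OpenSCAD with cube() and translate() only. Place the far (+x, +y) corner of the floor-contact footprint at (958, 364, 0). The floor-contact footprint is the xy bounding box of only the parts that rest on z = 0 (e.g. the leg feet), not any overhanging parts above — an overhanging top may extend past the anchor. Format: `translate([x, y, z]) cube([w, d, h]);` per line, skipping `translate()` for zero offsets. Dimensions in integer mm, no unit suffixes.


translate([173, 349, 0]) cube([46, 15, 604]);
translate([912, 349, 0]) cube([46, 15, 604]);
translate([219, 349, 0]) cube([693, 15, 46]);
translate([219, 349, 558]) cube([693, 15, 46]);


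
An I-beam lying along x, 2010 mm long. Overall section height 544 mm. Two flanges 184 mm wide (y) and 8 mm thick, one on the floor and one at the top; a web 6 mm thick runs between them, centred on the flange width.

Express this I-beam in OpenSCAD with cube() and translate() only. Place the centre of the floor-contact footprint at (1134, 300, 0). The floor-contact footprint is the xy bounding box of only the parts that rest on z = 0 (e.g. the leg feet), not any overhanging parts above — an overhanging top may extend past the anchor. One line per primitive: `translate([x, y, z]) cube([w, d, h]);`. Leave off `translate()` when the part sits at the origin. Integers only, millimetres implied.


translate([129, 208, 0]) cube([2010, 184, 8]);
translate([129, 297, 8]) cube([2010, 6, 528]);
translate([129, 208, 536]) cube([2010, 184, 8]);


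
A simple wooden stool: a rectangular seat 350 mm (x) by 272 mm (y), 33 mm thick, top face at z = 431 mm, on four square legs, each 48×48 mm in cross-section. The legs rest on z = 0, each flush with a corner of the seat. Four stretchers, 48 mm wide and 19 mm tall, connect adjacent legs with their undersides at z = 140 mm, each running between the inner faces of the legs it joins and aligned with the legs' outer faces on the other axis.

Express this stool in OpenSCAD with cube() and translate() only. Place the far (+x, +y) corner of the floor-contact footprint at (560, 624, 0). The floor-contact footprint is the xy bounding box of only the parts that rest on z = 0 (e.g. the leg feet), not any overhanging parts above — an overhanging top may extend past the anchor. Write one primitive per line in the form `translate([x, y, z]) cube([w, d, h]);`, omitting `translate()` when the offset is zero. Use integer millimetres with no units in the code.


translate([210, 352, 398]) cube([350, 272, 33]);
translate([210, 352, 0]) cube([48, 48, 398]);
translate([512, 352, 0]) cube([48, 48, 398]);
translate([210, 576, 0]) cube([48, 48, 398]);
translate([512, 576, 0]) cube([48, 48, 398]);
translate([258, 352, 140]) cube([254, 48, 19]);
translate([258, 576, 140]) cube([254, 48, 19]);
translate([210, 400, 140]) cube([48, 176, 19]);
translate([512, 400, 140]) cube([48, 176, 19]);


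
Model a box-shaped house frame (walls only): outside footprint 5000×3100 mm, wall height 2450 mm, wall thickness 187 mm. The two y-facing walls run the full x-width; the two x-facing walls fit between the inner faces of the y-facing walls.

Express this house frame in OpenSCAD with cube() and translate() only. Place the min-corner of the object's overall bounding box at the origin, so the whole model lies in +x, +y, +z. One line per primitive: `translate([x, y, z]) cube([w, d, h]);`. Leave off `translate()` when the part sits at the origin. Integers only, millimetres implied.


cube([5000, 187, 2450]);
translate([0, 2913, 0]) cube([5000, 187, 2450]);
translate([0, 187, 0]) cube([187, 2726, 2450]);
translate([4813, 187, 0]) cube([187, 2726, 2450]);


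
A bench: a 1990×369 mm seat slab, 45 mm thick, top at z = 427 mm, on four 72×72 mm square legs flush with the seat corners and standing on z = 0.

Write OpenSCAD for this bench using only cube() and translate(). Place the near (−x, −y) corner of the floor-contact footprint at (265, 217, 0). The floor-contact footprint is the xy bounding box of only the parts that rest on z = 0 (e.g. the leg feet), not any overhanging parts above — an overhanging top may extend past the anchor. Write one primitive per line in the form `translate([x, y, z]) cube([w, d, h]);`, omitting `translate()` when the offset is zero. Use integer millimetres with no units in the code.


translate([265, 217, 382]) cube([1990, 369, 45]);
translate([265, 217, 0]) cube([72, 72, 382]);
translate([265, 514, 0]) cube([72, 72, 382]);
translate([2183, 217, 0]) cube([72, 72, 382]);
translate([2183, 514, 0]) cube([72, 72, 382]);


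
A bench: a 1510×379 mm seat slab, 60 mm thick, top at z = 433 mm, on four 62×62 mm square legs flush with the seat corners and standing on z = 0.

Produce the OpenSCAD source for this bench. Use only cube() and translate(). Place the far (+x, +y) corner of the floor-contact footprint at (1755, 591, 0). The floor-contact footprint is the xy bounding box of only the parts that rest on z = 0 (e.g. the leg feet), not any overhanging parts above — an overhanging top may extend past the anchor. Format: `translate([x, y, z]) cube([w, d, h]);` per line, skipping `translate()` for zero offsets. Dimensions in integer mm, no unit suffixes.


translate([245, 212, 373]) cube([1510, 379, 60]);
translate([245, 212, 0]) cube([62, 62, 373]);
translate([245, 529, 0]) cube([62, 62, 373]);
translate([1693, 212, 0]) cube([62, 62, 373]);
translate([1693, 529, 0]) cube([62, 62, 373]);


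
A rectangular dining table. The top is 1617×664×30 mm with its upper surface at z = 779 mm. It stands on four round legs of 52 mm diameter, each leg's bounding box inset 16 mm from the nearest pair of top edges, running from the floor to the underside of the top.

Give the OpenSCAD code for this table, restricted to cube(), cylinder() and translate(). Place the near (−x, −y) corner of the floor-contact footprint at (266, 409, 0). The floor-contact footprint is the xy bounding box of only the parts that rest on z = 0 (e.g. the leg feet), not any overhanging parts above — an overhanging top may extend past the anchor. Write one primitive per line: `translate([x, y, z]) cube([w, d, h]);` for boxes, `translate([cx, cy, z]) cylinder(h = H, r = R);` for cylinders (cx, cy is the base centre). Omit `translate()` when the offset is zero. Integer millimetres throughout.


translate([250, 393, 749]) cube([1617, 664, 30]);
translate([292, 435, 0]) cylinder(h = 749, r = 26);
translate([1825, 435, 0]) cylinder(h = 749, r = 26);
translate([292, 1015, 0]) cylinder(h = 749, r = 26);
translate([1825, 1015, 0]) cylinder(h = 749, r = 26);


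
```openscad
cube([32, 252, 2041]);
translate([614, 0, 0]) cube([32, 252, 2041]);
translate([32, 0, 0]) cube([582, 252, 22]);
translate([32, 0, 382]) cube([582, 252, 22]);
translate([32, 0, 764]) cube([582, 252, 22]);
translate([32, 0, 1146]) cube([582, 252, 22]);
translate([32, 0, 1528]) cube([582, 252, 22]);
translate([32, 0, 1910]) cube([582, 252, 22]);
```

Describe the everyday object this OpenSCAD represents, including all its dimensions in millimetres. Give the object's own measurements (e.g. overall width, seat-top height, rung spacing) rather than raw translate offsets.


An open bookshelf. Two side panels, each 32 mm thick, 252 mm deep and 2041 mm tall, stand 646 mm apart (outside-to-outside). Between them sit 6 shelves, each 22 mm thick and 252 mm deep, spanning the full gap between the sides. The bottom shelf rests on the floor (its underside at z = 0) and the clear gap between one shelf's top and the next shelf's underside is 360 mm.
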